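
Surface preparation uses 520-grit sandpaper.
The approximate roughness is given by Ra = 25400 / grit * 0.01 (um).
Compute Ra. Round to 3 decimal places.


Ra = 25400 / 520 * 0.01
= 254 / 520
= 0.488 um

0.488


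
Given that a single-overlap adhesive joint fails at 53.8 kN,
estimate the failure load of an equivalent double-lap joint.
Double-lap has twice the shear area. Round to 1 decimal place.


Double-lap factor = 2
Expected load = 53.8 * 2 = 107.6 kN

107.6


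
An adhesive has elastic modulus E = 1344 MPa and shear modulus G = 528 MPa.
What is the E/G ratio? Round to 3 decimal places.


E/G = 1344 / 528 = 2.545

2.545


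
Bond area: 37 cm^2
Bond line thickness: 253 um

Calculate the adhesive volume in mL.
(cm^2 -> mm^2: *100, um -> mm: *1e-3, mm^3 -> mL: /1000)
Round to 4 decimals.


V = 37*100 * 253*1e-3 / 1000
= 0.9361 mL

0.9361


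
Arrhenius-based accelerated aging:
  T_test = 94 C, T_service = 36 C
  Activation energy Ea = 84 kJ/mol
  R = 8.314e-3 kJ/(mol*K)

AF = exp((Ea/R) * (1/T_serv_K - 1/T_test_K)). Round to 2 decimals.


T_test_K = 367.15, T_serv_K = 309.15
AF = exp((84/8.314e-3) * (1/309.15 - 1/367.15))
= 174.65

174.65


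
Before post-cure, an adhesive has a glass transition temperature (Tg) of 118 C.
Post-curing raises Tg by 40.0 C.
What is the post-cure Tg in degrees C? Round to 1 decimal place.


Tg_post = Tg_base + delta_Tg
= 118 + 40.0
= 158.0 C

158.0


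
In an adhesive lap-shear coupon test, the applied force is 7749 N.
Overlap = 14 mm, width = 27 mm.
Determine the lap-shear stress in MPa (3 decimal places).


stress = F / (overlap * width)
= 7749 / (14 * 27)
= 20.500 MPa

20.500


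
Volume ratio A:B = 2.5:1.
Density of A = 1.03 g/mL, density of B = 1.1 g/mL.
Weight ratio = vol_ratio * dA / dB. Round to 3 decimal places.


Wt ratio = 2.5 * 1.03 / 1.1
= 2.341

2.341


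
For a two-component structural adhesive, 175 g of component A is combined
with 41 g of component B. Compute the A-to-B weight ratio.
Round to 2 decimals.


Weight ratio A:B = 175 / 41
= 4.27

4.27


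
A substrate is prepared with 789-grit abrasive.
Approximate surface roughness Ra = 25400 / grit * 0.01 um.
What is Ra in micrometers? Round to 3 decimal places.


Ra = 25400 / 789 * 0.01 = 0.322 um

0.322


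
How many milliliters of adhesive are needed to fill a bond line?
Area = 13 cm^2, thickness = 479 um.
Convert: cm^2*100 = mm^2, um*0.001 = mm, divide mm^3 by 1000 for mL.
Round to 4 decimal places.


= (13 * 100) * (479 * 0.001) / 1000
= 0.6227 mL

0.6227


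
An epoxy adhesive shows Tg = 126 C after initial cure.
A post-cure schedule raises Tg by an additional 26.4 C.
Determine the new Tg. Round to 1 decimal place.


New Tg = 126 + 26.4
= 152.4 C

152.4


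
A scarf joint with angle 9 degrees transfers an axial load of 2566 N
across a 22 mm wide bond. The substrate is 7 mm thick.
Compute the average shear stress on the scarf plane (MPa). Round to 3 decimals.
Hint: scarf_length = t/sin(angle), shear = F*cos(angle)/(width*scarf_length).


scarf_length = 7 / sin(9 deg) = 44.7472 mm
cos(9 deg) = 0.987688
shear stress = 2566 * 0.987688 / (22 * 44.7472)
= 2.574 MPa

2.574


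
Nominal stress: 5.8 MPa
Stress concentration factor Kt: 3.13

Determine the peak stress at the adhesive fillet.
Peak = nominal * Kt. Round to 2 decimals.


Peak stress = 5.8 * 3.13
= 18.15 MPa

18.15


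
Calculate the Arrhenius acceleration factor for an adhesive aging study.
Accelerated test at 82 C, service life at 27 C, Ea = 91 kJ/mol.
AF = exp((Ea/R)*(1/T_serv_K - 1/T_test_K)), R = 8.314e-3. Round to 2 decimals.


T_test = 355.15 K, T_serv = 300.15 K
Ea/R = 91 / 0.008314 = 10945.39
AF = exp(10945.39 * (1/300.15 - 1/355.15))
= 283.54

283.54


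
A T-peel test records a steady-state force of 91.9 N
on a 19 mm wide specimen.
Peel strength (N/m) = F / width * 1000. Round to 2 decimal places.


Peel strength = 91.9 / 19 * 1000
= 4836.84 N/m

4836.84


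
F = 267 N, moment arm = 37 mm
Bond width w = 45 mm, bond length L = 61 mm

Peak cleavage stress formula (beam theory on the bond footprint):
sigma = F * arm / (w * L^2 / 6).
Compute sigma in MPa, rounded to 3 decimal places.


sigma = (267 * 37) / (45 * 3721 / 6)
= 9879 * 6 / 167445
= 59274 / 167445
= 0.354 MPa

0.354


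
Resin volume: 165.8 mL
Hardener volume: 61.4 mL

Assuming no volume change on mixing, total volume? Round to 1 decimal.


V_total = 165.8 + 61.4 = 227.2 mL

227.2


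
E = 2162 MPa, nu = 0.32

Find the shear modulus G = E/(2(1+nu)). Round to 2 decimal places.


G = 2162 / (2 * 1.32)
= 818.94 MPa

818.94


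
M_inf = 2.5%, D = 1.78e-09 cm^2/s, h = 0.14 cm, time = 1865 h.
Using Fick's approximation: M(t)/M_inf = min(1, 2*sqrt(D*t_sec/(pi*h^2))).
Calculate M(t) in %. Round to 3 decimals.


t = 6714000 s
ratio = min(1, 2*sqrt(1.78e-09*6714000/(pi*0.0196)))
= 0.881105
M(t) = 2.5 * 0.881105 = 2.203%

2.203


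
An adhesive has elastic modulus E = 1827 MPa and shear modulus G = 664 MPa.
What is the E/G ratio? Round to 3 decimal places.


E/G = 1827 / 664 = 2.752

2.752


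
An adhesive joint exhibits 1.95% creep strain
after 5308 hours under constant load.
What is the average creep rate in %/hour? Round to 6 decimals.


Creep rate = strain / time
= 1.95 / 5308
= 0.000367 %/h

0.000367


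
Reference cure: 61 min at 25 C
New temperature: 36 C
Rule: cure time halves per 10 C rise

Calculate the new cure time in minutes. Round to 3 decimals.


factor = 2^((36-25)/10) = 2.1435
t_new = 61 / 2.1435 = 28.458 min

28.458


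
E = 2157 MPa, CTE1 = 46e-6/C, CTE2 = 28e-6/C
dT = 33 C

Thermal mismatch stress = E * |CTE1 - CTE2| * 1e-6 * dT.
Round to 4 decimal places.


= 2157 * 18e-6 * 33
= 1.2813 MPa

1.2813


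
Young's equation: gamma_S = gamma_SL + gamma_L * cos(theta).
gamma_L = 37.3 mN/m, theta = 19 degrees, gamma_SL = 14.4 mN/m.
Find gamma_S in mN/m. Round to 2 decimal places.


cos(19 deg) = 0.945519
gamma_S = 14.4 + 37.3 * 0.945519
= 49.67 mN/m

49.67


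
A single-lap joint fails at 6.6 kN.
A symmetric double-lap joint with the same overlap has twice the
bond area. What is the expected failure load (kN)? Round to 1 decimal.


Double-lap load = 2 * 6.6 = 13.2 kN

13.2


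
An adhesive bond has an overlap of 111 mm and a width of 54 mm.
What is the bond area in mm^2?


Bond area = overlap * width
= 111 * 54
= 5994 mm^2

5994


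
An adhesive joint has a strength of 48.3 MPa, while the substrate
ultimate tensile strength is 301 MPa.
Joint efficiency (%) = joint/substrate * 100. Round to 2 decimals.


Efficiency = 48.3 / 301 * 100
= 16.05%

16.05


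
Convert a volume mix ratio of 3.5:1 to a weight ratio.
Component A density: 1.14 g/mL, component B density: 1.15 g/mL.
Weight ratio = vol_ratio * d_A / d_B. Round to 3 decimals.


= 3.5 * 1.14 / 1.15 = 3.470

3.470


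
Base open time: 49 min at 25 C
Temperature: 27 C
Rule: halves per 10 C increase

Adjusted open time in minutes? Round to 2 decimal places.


Acceleration = 2^((27-25)/10) = 1.1487
Open time = 49 / 1.1487 = 42.66 min

42.66


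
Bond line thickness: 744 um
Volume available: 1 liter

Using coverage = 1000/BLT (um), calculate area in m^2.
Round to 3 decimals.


1 L = 1e6 mm^3, thickness = 744 um = 0.744 mm
Area = 1e6 / 0.744 mm^2 = (1e6 / 0.744) / 1e6 m^2 = 1000 / 744 m^2
= 1.344 m^2

1.344


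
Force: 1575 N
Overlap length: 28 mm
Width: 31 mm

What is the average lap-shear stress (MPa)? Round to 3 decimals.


Average shear stress = F / (overlap * width)
= 1575 / (28 * 31)
= 1.815 MPa

1.815


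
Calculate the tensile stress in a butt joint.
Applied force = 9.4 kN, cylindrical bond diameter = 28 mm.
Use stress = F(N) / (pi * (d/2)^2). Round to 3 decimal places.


A = pi * 14.0^2 = 615.7522 mm^2
sigma = 9400.0 / 615.7522 = 15.266 MPa

15.266


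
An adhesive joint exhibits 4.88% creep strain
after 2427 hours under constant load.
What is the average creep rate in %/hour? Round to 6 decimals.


Creep rate = strain / time
= 4.88 / 2427
= 0.002011 %/h

0.002011


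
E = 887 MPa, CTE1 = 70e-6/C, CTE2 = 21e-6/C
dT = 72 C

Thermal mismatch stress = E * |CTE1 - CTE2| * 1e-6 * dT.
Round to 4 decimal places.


= 887 * 49e-6 * 72
= 3.1293 MPa

3.1293


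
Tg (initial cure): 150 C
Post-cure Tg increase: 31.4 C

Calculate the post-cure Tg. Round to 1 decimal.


Post-cure Tg = 150 + 31.4 = 181.4 C

181.4


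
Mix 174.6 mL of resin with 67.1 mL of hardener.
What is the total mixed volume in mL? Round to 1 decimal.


Total = 174.6 + 67.1 = 241.7 mL

241.7


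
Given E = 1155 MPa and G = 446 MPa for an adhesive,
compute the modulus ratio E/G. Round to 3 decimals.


E/G ratio = 1155 / 446 = 2.590

2.590


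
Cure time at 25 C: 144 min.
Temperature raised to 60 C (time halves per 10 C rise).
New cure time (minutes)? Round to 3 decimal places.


Acceleration factor = 2^(35/10) = 11.3137
New time = 144 / 11.3137 = 12.728 min

12.728


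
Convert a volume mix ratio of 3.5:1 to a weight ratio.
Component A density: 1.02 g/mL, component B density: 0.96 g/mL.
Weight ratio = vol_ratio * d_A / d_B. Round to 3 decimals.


= 3.5 * 1.02 / 0.96 = 3.719

3.719


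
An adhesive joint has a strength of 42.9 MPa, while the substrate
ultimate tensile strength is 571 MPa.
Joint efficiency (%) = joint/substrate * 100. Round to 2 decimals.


Efficiency = 42.9 / 571 * 100
= 7.51%

7.51


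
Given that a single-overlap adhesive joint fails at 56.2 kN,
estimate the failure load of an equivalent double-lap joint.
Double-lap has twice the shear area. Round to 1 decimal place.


Double-lap factor = 2
Expected load = 56.2 * 2 = 112.4 kN

112.4


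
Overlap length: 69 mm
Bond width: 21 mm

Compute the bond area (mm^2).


Bond area = 69 * 21 = 1449 mm^2

1449


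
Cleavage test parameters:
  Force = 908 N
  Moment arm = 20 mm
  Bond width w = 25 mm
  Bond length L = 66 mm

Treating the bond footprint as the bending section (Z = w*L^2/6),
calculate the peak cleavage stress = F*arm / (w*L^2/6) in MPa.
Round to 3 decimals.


M = 908 * 20 = 18160 N*mm
Z = 25 * 66^2 / 6 = 108900 / 6 mm^3
sigma = M / Z = 6 * 18160 / 108900 = 108960 / 108900
= 1.001 MPa

1.001


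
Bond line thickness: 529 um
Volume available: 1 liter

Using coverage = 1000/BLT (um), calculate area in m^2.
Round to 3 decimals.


1 L = 1e6 mm^3, thickness = 529 um = 0.529 mm
Area = 1e6 / 0.529 mm^2 = (1e6 / 0.529) / 1e6 m^2 = 1000 / 529 m^2
= 1.890 m^2

1.890


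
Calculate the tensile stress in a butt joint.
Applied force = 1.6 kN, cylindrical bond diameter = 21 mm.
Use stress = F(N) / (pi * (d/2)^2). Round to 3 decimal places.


A = pi * 10.5^2 = 346.3606 mm^2
sigma = 1600.0 / 346.3606 = 4.619 MPa

4.619


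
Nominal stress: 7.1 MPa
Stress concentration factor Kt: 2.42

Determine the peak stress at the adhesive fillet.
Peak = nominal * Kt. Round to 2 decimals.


Peak stress = 7.1 * 2.42
= 17.18 MPa

17.18


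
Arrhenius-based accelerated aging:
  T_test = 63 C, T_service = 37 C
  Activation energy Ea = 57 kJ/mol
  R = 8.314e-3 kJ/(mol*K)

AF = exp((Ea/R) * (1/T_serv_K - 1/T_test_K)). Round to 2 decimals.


T_test_K = 336.15, T_serv_K = 310.15
AF = exp((57/8.314e-3) * (1/310.15 - 1/336.15))
= 5.53

5.53


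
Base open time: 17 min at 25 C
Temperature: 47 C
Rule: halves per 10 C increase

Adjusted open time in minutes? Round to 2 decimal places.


Acceleration = 2^((47-25)/10) = 4.5948
Open time = 17 / 4.5948 = 3.70 min

3.70


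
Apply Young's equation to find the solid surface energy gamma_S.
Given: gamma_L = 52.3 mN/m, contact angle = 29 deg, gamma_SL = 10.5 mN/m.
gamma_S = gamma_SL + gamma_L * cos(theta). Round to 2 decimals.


theta_rad = 29 * pi/180 = 0.506145
gamma_S = 10.5 + 52.3 * cos(0.506145)
= 56.24 mN/m

56.24


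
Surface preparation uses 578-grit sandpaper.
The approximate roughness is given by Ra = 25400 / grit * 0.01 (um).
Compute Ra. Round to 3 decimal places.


Ra = 25400 / 578 * 0.01
= 254 / 578
= 0.439 um

0.439


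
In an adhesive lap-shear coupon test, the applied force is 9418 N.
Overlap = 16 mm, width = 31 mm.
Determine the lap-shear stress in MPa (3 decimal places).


stress = F / (overlap * width)
= 9418 / (16 * 31)
= 18.988 MPa

18.988


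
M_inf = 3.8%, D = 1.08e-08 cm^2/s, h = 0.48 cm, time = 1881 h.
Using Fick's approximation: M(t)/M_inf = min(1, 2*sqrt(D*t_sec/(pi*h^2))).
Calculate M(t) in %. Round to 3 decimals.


t = 6771600 s
ratio = min(1, 2*sqrt(1.08e-08*6771600/(pi*0.2304)))
= 0.635728
M(t) = 3.8 * 0.635728 = 2.416%

2.416


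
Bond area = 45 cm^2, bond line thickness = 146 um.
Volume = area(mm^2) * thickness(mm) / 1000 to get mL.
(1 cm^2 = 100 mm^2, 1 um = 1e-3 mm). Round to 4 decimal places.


area_mm2 = 45 * 100 = 4500
blt_mm = 146 * 1e-3 = 0.146
vol_mm3 = 4500 * 0.146 = 657.0
vol_mL = 657.0 / 1000 = 0.6570 mL

0.6570


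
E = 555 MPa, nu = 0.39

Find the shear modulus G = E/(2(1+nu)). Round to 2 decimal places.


G = 555 / (2 * 1.39)
= 199.64 MPa

199.64


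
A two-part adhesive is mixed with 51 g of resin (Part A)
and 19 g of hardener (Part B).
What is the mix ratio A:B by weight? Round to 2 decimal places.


Mix ratio = mass_A / mass_B
= 51 / 19
= 2.68

2.68


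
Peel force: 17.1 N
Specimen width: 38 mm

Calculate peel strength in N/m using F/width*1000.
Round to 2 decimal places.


Peel strength = 17.1 / 38 * 1000 = 450.00 N/m

450.00


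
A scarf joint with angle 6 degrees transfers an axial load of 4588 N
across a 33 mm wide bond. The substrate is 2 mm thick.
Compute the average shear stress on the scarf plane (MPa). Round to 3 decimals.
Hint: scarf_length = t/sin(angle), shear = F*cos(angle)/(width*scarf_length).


scarf_length = 2 / sin(6 deg) = 19.1335 mm
cos(6 deg) = 0.994522
shear stress = 4588 * 0.994522 / (33 * 19.1335)
= 7.227 MPa

7.227


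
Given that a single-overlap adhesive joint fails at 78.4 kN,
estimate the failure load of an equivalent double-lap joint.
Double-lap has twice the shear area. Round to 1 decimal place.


Double-lap factor = 2
Expected load = 78.4 * 2 = 156.8 kN

156.8


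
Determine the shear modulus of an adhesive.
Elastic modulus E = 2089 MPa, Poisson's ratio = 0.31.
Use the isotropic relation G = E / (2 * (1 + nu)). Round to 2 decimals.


G = 2089 / (2*(1+0.31)) = 2089 / 2.62
= 797.33 MPa

797.33


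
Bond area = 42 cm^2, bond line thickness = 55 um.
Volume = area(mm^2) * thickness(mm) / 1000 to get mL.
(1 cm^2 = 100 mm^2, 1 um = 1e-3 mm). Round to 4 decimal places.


area_mm2 = 42 * 100 = 4200
blt_mm = 55 * 1e-3 = 0.055
vol_mm3 = 4200 * 0.055 = 231.0
vol_mL = 231.0 / 1000 = 0.2310 mL

0.2310


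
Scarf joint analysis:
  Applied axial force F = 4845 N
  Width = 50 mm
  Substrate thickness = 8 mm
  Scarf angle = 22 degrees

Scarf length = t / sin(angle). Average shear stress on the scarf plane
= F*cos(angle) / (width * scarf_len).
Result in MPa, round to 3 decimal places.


Scarf length = 8 / sin(22 deg) = 21.3557 mm
cos(22 deg) = 0.927184
Shear = 4845 * 0.927184 / (50 * 21.3557)
= 4.207 MPa

4.207


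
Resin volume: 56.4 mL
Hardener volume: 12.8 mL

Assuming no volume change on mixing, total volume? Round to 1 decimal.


V_total = 56.4 + 12.8 = 69.2 mL

69.2


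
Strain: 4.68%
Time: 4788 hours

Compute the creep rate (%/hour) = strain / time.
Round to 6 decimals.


Creep rate = 4.68 / 4788
= 0.000977 %/h

0.000977


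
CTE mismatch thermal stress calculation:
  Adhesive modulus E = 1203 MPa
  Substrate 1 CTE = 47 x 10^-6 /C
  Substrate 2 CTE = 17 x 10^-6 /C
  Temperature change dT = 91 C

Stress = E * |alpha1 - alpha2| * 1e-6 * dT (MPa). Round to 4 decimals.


delta_alpha = |47 - 17| = 30 x 10^-6/C
Stress = 1203 * 30e-6 * 91
= 3.2842 MPa

3.2842


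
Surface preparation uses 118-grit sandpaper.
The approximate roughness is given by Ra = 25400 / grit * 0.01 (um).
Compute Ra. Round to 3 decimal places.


Ra = 25400 / 118 * 0.01
= 254 / 118
= 2.153 um

2.153


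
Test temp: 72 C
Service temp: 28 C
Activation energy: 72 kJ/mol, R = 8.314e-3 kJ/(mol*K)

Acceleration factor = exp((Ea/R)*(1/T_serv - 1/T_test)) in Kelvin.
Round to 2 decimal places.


AF = exp((72/0.008314)*(1/301.15 - 1/345.15))
= 39.09

39.09


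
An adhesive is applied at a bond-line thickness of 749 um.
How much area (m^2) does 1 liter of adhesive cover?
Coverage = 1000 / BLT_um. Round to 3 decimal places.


Coverage = 1000 / 749 = 1.335 m^2

1.335


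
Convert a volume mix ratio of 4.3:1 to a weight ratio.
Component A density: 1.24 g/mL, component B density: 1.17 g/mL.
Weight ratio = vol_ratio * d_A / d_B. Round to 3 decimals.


= 4.3 * 1.24 / 1.17 = 4.557

4.557


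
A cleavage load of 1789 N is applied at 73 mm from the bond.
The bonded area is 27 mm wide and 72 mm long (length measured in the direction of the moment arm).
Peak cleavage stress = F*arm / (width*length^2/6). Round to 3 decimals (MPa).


Moment = 1789 * 73 = 130597 N*mm
Section modulus = 27 * 5184 / 6 = 139968 / 6 mm^3
Stress = 130597 / (139968 / 6) = 783582 / 139968
= 5.598 MPa

5.598


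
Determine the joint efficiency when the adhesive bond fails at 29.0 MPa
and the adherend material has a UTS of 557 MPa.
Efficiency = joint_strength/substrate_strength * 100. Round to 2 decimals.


Joint efficiency = 29.0 / 557 * 100
= 5.21%

5.21


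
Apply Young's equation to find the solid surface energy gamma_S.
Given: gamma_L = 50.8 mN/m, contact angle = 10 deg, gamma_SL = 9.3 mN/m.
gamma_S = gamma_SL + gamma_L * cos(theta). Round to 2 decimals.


theta_rad = 10 * pi/180 = 0.174533
gamma_S = 9.3 + 50.8 * cos(0.174533)
= 59.33 mN/m

59.33


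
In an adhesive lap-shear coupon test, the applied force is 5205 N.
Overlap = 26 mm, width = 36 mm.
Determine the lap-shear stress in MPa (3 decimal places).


stress = F / (overlap * width)
= 5205 / (26 * 36)
= 5.561 MPa

5.561


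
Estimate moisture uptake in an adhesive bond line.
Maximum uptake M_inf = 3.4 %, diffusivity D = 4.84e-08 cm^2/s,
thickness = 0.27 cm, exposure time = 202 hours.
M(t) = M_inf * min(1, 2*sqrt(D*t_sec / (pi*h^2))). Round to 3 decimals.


Convert time: 202 h = 727200 s
ratio = min(1, 2*sqrt(4.84e-08*727200/(pi*0.27^2)))
= 0.784045
M(t) = 3.4 * 0.784045 = 2.666%

2.666


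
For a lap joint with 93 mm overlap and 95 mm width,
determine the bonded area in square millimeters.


Area = 93 * 95 = 8835 mm^2

8835


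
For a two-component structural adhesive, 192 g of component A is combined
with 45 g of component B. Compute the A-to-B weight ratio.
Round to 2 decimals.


Weight ratio A:B = 192 / 45
= 4.27

4.27


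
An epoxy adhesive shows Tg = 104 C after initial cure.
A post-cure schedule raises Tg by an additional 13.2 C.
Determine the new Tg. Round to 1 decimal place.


New Tg = 104 + 13.2
= 117.2 C

117.2


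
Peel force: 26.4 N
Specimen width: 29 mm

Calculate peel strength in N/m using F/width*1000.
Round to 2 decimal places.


Peel strength = 26.4 / 29 * 1000 = 910.34 N/m

910.34


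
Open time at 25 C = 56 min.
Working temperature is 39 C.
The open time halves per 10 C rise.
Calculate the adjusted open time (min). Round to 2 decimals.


factor = 2^((39 - 25) / 10) = 2.6390
ot = 56 / 2.6390 = 21.22 min

21.22


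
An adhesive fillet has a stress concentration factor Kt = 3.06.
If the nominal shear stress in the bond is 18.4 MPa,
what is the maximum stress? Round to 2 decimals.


Max stress = 18.4 * 3.06 = 56.30 MPa

56.30


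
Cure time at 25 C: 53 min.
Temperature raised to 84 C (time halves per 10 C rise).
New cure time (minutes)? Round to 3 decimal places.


Acceleration factor = 2^(59/10) = 59.7141
New time = 53 / 59.7141 = 0.888 min

0.888


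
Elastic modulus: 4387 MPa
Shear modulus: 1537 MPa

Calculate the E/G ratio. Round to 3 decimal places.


E / G = 4387 / 1537 = 2.854

2.854


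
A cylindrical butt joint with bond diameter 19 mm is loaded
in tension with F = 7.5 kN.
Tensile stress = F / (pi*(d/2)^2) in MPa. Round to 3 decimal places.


Area = pi * (19/2)^2 = 283.5287 mm^2
Stress = 7.5*1000 / 283.5287
= 26.452 MPa

26.452


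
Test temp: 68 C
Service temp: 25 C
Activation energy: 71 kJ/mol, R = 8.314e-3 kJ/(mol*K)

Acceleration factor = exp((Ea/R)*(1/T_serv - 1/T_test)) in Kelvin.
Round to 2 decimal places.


AF = exp((71/0.008314)*(1/298.15 - 1/341.15))
= 36.98

36.98


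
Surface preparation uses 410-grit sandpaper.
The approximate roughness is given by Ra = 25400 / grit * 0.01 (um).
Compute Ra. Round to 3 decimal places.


Ra = 25400 / 410 * 0.01
= 254 / 410
= 0.620 um

0.620


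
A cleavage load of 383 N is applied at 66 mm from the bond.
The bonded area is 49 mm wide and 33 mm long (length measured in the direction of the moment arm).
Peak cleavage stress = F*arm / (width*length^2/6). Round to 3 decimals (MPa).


Moment = 383 * 66 = 25278 N*mm
Section modulus = 49 * 1089 / 6 = 53361 / 6 mm^3
Stress = 25278 / (53361 / 6) = 151668 / 53361
= 2.842 MPa

2.842


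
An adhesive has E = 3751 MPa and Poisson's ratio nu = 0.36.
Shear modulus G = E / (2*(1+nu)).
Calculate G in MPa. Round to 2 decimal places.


G = 3751 / (2*(1+0.36))
= 3751 / 2.72
= 1379.04 MPa

1379.04


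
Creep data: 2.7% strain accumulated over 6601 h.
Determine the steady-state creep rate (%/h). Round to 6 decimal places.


Rate = 2.7 / 6601 = 0.000409 %/h

0.000409


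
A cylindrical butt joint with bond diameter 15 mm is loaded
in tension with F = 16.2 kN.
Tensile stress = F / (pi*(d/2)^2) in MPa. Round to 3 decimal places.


Area = pi * (15/2)^2 = 176.7146 mm^2
Stress = 16.2*1000 / 176.7146
= 91.673 MPa

91.673


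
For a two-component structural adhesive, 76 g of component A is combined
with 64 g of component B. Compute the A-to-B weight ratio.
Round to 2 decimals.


Weight ratio A:B = 76 / 64
= 1.19

1.19


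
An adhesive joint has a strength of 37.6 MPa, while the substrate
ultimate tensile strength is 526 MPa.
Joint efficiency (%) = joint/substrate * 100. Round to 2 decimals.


Efficiency = 37.6 / 526 * 100
= 7.15%

7.15


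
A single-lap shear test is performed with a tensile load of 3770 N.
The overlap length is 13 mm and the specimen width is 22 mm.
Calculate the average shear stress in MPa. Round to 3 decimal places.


Shear stress = F / (overlap * width)
= 3770 / (13 * 22)
= 3770 / 286
= 13.182 MPa

13.182


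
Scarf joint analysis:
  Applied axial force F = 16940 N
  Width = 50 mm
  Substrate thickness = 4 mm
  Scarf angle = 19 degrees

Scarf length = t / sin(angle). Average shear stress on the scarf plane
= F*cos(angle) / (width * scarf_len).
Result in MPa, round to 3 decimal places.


Scarf length = 4 / sin(19 deg) = 12.2862 mm
cos(19 deg) = 0.945519
Shear = 16940 * 0.945519 / (50 * 12.2862)
= 26.073 MPa

26.073


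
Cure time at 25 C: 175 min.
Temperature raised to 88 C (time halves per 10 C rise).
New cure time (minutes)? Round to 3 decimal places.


Acceleration factor = 2^(63/10) = 78.7932
New time = 175 / 78.7932 = 2.221 min

2.221


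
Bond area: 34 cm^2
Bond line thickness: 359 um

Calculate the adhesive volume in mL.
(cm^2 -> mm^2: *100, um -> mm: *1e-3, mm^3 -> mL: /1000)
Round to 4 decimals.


V = 34*100 * 359*1e-3 / 1000
= 1.2206 mL

1.2206


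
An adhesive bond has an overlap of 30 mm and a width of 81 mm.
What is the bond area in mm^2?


Bond area = overlap * width
= 30 * 81
= 2430 mm^2

2430


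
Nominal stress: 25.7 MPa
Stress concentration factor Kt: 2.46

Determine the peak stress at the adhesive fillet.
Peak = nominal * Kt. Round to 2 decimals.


Peak stress = 25.7 * 2.46
= 63.22 MPa

63.22


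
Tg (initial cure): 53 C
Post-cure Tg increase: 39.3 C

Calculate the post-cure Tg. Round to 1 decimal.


Post-cure Tg = 53 + 39.3 = 92.3 C

92.3


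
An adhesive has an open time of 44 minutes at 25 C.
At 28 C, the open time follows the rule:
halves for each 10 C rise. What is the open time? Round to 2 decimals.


Factor = 2^((28-25)/10) = 1.2311
Open time = 44 / 1.2311 = 35.74 min

35.74


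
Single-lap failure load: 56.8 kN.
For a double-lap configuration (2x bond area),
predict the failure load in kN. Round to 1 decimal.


Failure load = 56.8 * 2 = 113.6 kN

113.6


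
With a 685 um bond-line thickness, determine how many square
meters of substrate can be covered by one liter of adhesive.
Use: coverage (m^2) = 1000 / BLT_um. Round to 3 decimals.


Coverage = 1000 / 685 = 1.460 m^2

1.460


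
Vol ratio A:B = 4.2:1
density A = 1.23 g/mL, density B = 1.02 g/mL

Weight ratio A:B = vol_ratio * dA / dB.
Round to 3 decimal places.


Weight ratio = 4.2 * 1.23 / 1.02
= 5.065

5.065


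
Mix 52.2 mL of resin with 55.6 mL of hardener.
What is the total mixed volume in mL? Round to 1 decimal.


Total = 52.2 + 55.6 = 107.8 mL

107.8


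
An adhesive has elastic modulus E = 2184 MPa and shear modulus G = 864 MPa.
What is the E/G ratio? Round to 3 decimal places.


E/G = 2184 / 864 = 2.528

2.528


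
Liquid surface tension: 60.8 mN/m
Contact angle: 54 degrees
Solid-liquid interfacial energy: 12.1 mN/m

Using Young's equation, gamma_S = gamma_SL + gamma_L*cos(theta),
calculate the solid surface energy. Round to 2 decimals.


gamma_S = 12.1 + 60.8 * cos(54)
= 47.84 mN/m

47.84


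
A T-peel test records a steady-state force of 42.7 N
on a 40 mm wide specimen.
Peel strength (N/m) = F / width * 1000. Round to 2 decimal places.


Peel strength = 42.7 / 40 * 1000
= 1067.50 N/m

1067.50


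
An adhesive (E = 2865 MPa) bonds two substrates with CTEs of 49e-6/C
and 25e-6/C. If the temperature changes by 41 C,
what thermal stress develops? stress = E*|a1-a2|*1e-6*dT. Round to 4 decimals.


Stress = 2865 * |49 - 25| * 1e-6 * 41
= 2.8192 MPa

2.8192


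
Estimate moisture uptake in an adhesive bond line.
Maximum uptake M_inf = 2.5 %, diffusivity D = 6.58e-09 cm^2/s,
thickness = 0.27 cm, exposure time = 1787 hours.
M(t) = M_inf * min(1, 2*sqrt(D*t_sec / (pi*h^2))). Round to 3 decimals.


Convert time: 1787 h = 6433200 s
ratio = min(1, 2*sqrt(6.58e-09*6433200/(pi*0.27^2)))
= 0.859840
M(t) = 2.5 * 0.859840 = 2.150%

2.150


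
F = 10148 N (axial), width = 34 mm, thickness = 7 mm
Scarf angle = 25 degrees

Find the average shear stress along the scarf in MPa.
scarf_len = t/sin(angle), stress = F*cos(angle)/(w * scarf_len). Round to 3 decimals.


scarf_len = 7/sin(25 deg) = 16.5634
cos(25 deg) = 0.906308
stress = 10148*0.906308/(34*16.5634) = 16.332 MPa

16.332


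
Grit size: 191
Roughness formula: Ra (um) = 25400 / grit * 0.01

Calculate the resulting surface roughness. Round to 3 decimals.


Ra = 25400 / 191 * 0.01
= 1.330 um

1.330


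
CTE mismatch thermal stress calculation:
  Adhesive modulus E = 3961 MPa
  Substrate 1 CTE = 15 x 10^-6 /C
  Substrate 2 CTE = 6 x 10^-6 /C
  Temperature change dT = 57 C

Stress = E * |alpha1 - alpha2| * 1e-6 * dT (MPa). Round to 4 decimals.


delta_alpha = |15 - 6| = 9 x 10^-6/C
Stress = 3961 * 9e-6 * 57
= 2.0320 MPa

2.0320


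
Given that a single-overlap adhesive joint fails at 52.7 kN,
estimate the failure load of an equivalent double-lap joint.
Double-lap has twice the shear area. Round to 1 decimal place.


Double-lap factor = 2
Expected load = 52.7 * 2 = 105.4 kN

105.4


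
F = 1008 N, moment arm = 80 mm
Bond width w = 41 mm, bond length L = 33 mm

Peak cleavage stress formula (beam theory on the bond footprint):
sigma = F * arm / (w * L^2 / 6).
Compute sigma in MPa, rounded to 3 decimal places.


sigma = (1008 * 80) / (41 * 1089 / 6)
= 80640 * 6 / 44649
= 483840 / 44649
= 10.837 MPa

10.837


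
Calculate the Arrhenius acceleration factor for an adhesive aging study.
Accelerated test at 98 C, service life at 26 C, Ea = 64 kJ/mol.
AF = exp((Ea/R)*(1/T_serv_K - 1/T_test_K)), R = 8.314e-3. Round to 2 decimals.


T_test = 371.15 K, T_serv = 299.15 K
Ea/R = 64 / 0.008314 = 7697.86
AF = exp(7697.86 * (1/299.15 - 1/371.15))
= 147.21

147.21


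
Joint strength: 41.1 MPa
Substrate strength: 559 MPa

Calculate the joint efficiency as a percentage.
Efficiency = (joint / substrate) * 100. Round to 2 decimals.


Efficiency = (41.1 / 559) * 100 = 7.35%

7.35


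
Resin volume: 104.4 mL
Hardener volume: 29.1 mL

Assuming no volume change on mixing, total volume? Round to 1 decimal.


V_total = 104.4 + 29.1 = 133.5 mL

133.5


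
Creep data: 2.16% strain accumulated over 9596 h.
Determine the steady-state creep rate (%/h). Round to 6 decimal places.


Rate = 2.16 / 9596 = 0.000225 %/h

0.000225


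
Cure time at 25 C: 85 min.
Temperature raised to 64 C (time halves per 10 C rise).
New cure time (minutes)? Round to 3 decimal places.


Acceleration factor = 2^(39/10) = 14.9285
New time = 85 / 14.9285 = 5.694 min

5.694


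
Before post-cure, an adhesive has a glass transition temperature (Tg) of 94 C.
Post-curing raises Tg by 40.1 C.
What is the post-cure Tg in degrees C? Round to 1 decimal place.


Tg_post = Tg_base + delta_Tg
= 94 + 40.1
= 134.1 C

134.1


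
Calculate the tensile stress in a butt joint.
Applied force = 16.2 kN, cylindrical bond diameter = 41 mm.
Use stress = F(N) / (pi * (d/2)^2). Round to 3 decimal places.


A = pi * 20.5^2 = 1320.2543 mm^2
sigma = 16200.0 / 1320.2543 = 12.270 MPa

12.270


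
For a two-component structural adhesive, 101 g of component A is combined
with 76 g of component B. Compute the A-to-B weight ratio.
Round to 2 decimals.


Weight ratio A:B = 101 / 76
= 1.33

1.33


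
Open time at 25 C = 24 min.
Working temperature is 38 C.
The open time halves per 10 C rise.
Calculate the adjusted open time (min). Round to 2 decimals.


factor = 2^((38 - 25) / 10) = 2.4623
ot = 24 / 2.4623 = 9.75 min

9.75


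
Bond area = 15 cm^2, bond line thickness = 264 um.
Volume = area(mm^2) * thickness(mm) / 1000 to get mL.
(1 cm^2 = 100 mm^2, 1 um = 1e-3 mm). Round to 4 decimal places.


area_mm2 = 15 * 100 = 1500
blt_mm = 264 * 1e-3 = 0.264
vol_mm3 = 1500 * 0.264 = 396.0
vol_mL = 396.0 / 1000 = 0.3960 mL

0.3960


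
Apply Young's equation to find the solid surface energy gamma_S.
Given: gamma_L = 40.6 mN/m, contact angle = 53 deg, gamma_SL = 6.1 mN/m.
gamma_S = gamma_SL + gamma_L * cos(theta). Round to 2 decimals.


theta_rad = 53 * pi/180 = 0.925025
gamma_S = 6.1 + 40.6 * cos(0.925025)
= 30.53 mN/m

30.53


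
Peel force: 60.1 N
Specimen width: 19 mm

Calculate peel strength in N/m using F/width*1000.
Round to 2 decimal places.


Peel strength = 60.1 / 19 * 1000 = 3163.16 N/m

3163.16


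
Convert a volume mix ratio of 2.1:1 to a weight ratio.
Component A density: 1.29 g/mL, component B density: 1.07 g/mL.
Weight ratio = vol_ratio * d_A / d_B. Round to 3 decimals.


= 2.1 * 1.29 / 1.07 = 2.532

2.532


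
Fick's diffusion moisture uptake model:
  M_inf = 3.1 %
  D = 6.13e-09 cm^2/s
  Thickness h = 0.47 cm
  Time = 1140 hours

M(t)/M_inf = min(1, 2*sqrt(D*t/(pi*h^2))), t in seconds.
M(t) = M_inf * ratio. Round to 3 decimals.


t_sec = 1140 * 3600 = 4104000
ratio = 2*sqrt(6.13e-09*4104000/(pi*0.47^2))
= min(1, 0.380795)
= 0.380795
M(t) = 3.1 * 0.380795 = 1.180 %

1.180


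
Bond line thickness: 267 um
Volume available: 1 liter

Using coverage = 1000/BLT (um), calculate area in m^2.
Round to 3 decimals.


1 L = 1e6 mm^3, thickness = 267 um = 0.267 mm
Area = 1e6 / 0.267 mm^2 = (1e6 / 0.267) / 1e6 m^2 = 1000 / 267 m^2
= 3.745 m^2

3.745


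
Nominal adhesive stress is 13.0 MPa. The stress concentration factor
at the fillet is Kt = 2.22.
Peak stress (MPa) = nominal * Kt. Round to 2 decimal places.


Peak = 13.0 * 2.22 = 28.86 MPa

28.86


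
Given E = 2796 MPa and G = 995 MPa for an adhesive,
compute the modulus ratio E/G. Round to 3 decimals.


E/G ratio = 2796 / 995 = 2.810

2.810


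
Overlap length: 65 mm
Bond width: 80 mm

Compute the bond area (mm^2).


Bond area = 65 * 80 = 5200 mm^2

5200


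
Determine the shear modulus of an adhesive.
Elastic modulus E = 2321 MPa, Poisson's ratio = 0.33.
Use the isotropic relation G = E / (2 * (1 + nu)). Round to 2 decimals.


G = 2321 / (2*(1+0.33)) = 2321 / 2.66
= 872.56 MPa

872.56


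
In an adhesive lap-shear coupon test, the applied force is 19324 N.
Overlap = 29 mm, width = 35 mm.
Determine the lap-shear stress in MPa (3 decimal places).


stress = F / (overlap * width)
= 19324 / (29 * 35)
= 19.038 MPa

19.038


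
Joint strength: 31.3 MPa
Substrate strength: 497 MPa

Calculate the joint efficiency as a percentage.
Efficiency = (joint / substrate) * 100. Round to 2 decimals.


Efficiency = (31.3 / 497) * 100 = 6.30%

6.30


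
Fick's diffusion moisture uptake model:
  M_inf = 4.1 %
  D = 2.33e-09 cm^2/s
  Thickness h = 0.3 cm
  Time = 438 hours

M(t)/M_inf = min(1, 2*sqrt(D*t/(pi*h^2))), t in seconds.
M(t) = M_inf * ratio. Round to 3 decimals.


t_sec = 438 * 3600 = 1576800
ratio = 2*sqrt(2.33e-09*1576800/(pi*0.3^2))
= min(1, 0.227982)
= 0.227982
M(t) = 4.1 * 0.227982 = 0.935 %

0.935


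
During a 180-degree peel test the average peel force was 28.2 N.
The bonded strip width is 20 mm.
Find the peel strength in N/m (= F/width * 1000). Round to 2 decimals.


Peel strength = F/width * 1000
= 28.2 / 20 * 1000
= 1410.00 N/m

1410.00


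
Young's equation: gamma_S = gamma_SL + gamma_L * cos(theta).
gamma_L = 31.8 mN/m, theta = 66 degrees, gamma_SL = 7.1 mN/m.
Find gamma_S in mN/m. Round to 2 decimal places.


cos(66 deg) = 0.406737
gamma_S = 7.1 + 31.8 * 0.406737
= 20.03 mN/m

20.03


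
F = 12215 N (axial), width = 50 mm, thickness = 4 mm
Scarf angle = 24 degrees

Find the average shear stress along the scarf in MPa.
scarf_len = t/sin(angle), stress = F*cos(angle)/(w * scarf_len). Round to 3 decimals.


scarf_len = 4/sin(24 deg) = 9.8344
cos(24 deg) = 0.913545
stress = 12215*0.913545/(50*9.8344) = 22.694 MPa

22.694


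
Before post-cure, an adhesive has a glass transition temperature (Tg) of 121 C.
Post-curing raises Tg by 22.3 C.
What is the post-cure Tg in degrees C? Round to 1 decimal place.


Tg_post = Tg_base + delta_Tg
= 121 + 22.3
= 143.3 C

143.3


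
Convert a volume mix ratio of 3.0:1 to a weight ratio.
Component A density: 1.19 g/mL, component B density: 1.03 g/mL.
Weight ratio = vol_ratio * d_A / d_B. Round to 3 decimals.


= 3.0 * 1.19 / 1.03 = 3.466

3.466


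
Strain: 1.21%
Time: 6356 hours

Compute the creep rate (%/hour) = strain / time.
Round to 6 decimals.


Creep rate = 1.21 / 6356
= 0.000190 %/h

0.000190


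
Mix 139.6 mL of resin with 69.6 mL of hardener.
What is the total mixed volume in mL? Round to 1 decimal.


Total = 139.6 + 69.6 = 209.2 mL

209.2


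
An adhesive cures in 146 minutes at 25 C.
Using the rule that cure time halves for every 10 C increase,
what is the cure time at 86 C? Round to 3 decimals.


Factor = 2^((86 - 25) / 10) = 68.5935
Cure time = 146 / 68.5935
= 2.128 minutes

2.128


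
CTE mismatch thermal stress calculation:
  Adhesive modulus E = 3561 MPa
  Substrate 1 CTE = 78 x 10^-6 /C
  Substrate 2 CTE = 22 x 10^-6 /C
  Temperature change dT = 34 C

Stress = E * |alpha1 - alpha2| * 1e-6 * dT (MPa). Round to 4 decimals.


delta_alpha = |78 - 22| = 56 x 10^-6/C
Stress = 3561 * 56e-6 * 34
= 6.7801 MPa

6.7801


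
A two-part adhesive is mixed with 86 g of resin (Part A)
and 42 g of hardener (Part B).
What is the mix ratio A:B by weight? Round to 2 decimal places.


Mix ratio = mass_A / mass_B
= 86 / 42
= 2.05

2.05


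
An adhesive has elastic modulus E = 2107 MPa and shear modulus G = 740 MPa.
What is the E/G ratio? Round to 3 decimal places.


E/G = 2107 / 740 = 2.847

2.847


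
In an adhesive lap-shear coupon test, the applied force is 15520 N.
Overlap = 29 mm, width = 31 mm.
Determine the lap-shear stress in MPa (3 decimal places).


stress = F / (overlap * width)
= 15520 / (29 * 31)
= 17.264 MPa

17.264


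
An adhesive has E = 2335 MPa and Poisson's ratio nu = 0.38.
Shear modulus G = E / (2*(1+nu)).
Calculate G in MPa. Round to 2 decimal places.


G = 2335 / (2*(1+0.38))
= 2335 / 2.76
= 846.01 MPa

846.01


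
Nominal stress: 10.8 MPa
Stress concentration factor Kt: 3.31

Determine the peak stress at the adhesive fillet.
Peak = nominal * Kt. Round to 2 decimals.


Peak stress = 10.8 * 3.31
= 35.75 MPa

35.75


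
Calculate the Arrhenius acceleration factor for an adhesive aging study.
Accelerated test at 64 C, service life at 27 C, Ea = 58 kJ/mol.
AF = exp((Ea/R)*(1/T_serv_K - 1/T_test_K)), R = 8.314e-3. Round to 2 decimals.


T_test = 337.15 K, T_serv = 300.15 K
Ea/R = 58 / 0.008314 = 6976.18
AF = exp(6976.18 * (1/300.15 - 1/337.15))
= 12.82

12.82


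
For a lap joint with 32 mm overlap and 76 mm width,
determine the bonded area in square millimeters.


Area = 32 * 76 = 2432 mm^2

2432


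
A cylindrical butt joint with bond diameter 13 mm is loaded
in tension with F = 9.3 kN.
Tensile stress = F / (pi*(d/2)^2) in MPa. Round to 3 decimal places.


Area = pi * (13/2)^2 = 132.7323 mm^2
Stress = 9.3*1000 / 132.7323
= 70.066 MPa

70.066


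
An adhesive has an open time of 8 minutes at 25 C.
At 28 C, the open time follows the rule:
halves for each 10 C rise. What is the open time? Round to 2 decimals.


Factor = 2^((28-25)/10) = 1.2311
Open time = 8 / 1.2311 = 6.50 min

6.50


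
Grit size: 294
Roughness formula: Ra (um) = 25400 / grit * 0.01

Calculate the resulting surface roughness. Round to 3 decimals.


Ra = 25400 / 294 * 0.01
= 0.864 um

0.864


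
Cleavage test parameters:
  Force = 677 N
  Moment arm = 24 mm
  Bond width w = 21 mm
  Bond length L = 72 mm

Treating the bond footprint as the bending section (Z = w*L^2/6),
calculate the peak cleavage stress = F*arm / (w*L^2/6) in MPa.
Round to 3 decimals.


M = 677 * 24 = 16248 N*mm
Z = 21 * 72^2 / 6 = 108864 / 6 mm^3
sigma = M / Z = 6 * 16248 / 108864 = 97488 / 108864
= 0.896 MPa

0.896


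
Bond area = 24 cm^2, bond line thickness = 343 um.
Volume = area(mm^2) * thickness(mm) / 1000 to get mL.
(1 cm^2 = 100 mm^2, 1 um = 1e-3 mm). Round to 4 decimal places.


area_mm2 = 24 * 100 = 2400
blt_mm = 343 * 1e-3 = 0.343
vol_mm3 = 2400 * 0.343 = 823.2
vol_mL = 823.2 / 1000 = 0.8232 mL

0.8232


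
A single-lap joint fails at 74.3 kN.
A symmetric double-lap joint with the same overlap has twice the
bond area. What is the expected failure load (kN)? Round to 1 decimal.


Double-lap load = 2 * 74.3 = 148.6 kN

148.6


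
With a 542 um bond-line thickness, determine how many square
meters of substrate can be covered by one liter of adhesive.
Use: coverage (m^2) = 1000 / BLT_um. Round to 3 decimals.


Coverage = 1000 / 542 = 1.845 m^2

1.845


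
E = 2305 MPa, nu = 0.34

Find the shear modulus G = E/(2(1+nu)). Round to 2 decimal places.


G = 2305 / (2 * 1.34)
= 860.07 MPa

860.07


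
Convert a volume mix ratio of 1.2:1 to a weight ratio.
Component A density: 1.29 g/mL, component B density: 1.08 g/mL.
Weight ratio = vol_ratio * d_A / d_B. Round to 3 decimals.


= 1.2 * 1.29 / 1.08 = 1.433

1.433


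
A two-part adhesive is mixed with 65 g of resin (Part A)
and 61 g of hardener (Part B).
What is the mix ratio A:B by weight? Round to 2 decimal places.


Mix ratio = mass_A / mass_B
= 65 / 61
= 1.07

1.07


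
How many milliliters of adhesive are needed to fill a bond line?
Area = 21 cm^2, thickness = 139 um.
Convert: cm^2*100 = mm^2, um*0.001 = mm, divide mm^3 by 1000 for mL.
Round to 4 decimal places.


= (21 * 100) * (139 * 0.001) / 1000
= 0.2919 mL

0.2919


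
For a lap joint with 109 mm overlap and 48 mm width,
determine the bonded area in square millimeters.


Area = 109 * 48 = 5232 mm^2

5232


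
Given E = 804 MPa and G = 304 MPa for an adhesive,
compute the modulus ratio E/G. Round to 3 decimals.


E/G ratio = 804 / 304 = 2.645

2.645
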